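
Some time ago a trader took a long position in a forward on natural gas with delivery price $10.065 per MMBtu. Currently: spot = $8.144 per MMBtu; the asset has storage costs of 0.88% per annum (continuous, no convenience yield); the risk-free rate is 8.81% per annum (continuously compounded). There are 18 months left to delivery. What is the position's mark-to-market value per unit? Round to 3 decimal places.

Current fair forward for the remaining 18 months: F = S·e^((r + u)·T), (r + u) = 0.0881 + 0.0088 = 0.0969
F = 8.144 · e^(0.0969 × 18/12) = 8.144 × 1.156444 = 9.4181
Value of long forward = (F − K)·e^(−rT) = (9.4181 − 10.065) · e^(−0.0881·18/12)
= -0.6469 × 0.876210 = -0.567

-$0.567 per MMBtu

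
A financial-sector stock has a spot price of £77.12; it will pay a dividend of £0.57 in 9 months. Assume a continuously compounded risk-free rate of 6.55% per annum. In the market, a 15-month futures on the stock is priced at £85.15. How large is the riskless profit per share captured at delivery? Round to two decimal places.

PV(dividends) I = 0.57·e^(−0.0655·9/12) = 0.5427
Fair futures F* = (S − I)·e^(rT) = (77.12 − 0.5427)·e^0.081875 = 76.5773 × 1.085320 = 83.1109
Market £85.15 > fair 83.1109: forward overpriced → cash-and-carry (borrow at r, buy the stock and collect the dividends, short the forward).
Profit at T = |F_mkt − F*| = |85.15 − 83.1109| = £2.04 per share

£2.04 per share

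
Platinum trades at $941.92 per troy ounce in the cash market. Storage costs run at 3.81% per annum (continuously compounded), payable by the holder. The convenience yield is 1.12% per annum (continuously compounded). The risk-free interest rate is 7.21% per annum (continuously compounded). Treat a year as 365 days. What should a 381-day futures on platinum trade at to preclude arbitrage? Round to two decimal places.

$1,044.46 per troy ounce

Net carry = r + u − y = 0.0721 + 0.0381 − 0.0112 = 0.0990
F = S·e^((r+u−y)T) = 941.92 · e^(0.0990 × 381/365) = 941.92 · e^0.103340
= 941.92 × 1.108868 = $1,044.46 per troy ounce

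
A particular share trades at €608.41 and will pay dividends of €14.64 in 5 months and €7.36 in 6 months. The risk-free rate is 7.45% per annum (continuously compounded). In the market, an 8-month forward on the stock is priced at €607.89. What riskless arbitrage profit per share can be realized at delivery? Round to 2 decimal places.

€9.13 per share

PV(dividends) I = 14.64·e^(−0.0745·5/12) + 7.36·e^(−0.0745·6/12) = 21.2834
Fair forward F* = (S − I)·e^(rT) = (608.41 − 21.2834)·e^0.049667 = 587.1266 × 1.050921 = 617.0237
Market €607.89 < fair 617.0237: forward underpriced → reverse cash-and-carry (short the stock, invest proceeds at r, pay the dividends, go long the forward).
Profit at T = |F_mkt − F*| = |607.89 − 617.0237| = €9.13 per share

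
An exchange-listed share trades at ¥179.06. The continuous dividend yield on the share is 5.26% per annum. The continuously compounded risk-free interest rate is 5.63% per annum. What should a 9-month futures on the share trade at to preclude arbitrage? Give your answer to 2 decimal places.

¥179.56

F = S·e^((r − q)T) = 179.06 · e^((0.0563 − 0.0526) × 9/12)
= 179.06 · e^0.002775 = 179.06 × 1.002779
F = ¥179.56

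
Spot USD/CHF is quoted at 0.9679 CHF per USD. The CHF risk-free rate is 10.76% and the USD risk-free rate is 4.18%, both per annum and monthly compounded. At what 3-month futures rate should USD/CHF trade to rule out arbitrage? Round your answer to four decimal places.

0.9839

By covered interest parity, F = S · (1+r_CHF/12)^(12T) / (1+r_USD/12)^(12T)
= 0.9679 × 1.027142 / 1.010486 = 0.9679 × 1.016483
F = 0.9839 CHF per USD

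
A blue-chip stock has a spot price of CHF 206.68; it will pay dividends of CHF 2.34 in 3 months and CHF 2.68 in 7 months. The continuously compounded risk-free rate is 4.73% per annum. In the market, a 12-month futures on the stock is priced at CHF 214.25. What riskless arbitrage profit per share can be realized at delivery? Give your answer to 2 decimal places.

CHF 2.72 per share

PV(dividends) I = 2.34·e^(−0.0473·3/12) + 2.68·e^(−0.0473·7/12) = 4.9196
Fair futures F* = (S − I)·e^(rT) = (206.68 − 4.9196)·e^0.047300 = 201.7604 × 1.048436 = 211.5329
Market CHF 214.25 > fair 211.5329: forward overpriced → cash-and-carry (borrow at r, buy the stock and collect the dividends, short the forward).
Profit at T = |F_mkt − F*| = |214.25 − 211.5329| = CHF 2.72 per share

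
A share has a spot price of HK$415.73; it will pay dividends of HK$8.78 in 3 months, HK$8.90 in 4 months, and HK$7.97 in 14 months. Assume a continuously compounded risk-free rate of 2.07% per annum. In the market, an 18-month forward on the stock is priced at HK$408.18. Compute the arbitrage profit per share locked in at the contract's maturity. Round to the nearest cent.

HK$5.49 per share

PV(dividends) I = 8.78·e^(−0.0207·3/12) + 8.90·e^(−0.0207·4/12) + 7.97·e^(−0.0207·14/12) = 25.3533
Fair forward F* = (S − I)·e^(rT) = (415.73 − 25.3533)·e^0.031050 = 390.3767 × 1.031537 = 402.6880
Market HK$408.18 > fair 402.6880: forward overpriced → cash-and-carry (borrow at r, buy the stock and collect the dividends, short the forward).
Profit at T = |F_mkt − F*| = |408.18 − 402.6880| = HK$5.49 per share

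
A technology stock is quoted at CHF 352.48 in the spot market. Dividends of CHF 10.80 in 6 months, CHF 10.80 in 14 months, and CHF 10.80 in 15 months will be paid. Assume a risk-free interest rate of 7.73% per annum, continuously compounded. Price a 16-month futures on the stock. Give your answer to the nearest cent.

CHF 357.42

PV(dividends) I = 10.80·e^(−0.0773·6/12) + 10.80·e^(−0.0773·14/12) + 10.80·e^(−0.0773·15/12)
I = 10.3905 + 9.8686 + 9.8053 = 30.0644
F = (S − I)·e^(rT) = (352.48 − 30.0644) · e^(0.0773·16/12)
= 322.4156 · e^0.103067 = 322.4156 × 1.108566 = CHF 357.42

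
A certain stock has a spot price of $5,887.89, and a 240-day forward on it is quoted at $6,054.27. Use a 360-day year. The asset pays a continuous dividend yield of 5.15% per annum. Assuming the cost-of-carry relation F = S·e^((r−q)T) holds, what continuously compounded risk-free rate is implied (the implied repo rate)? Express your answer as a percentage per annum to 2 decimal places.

9.33%

From F = S·e^((r−q)T): (r − q) = ln(F/S)/T
ln(6054.27/5887.89) = ln(1.028258) = 0.027866
(r − q) = 0.027866 / (240/360) = 0.041799
r = ln(F/S)/T + q = 0.041799 + 0.0515 = 0.093299
r = 9.33%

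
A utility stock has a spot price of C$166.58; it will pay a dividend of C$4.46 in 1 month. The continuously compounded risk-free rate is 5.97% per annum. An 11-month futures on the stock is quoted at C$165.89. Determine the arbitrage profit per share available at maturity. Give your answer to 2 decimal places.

C$5.37 per share

PV(dividends) I = 4.46·e^(−0.0597·1/12) = 4.4379
Fair futures F* = (S − I)·e^(rT) = (166.58 − 4.4379)·e^0.054725 = 162.1421 × 1.056250 = 171.2626
Market C$165.89 < fair 171.2626: forward underpriced → reverse cash-and-carry (short the stock, invest proceeds at r, pay the dividends, go long the forward).
Profit at T = |F_mkt − F*| = |165.89 − 171.2626| = C$5.37 per share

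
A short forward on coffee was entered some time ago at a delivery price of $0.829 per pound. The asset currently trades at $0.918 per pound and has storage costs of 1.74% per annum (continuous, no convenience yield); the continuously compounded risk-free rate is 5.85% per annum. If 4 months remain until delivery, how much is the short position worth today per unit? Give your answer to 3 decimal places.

Current fair forward for the remaining 4 months: F = S·e^((r + u)·T), (r + u) = 0.0585 + 0.0174 = 0.0759
F = 0.918 · e^(0.0759 × 4/12) = 0.918 × 1.025623 = 0.9415
Value of long forward = (F − K)·e^(−rT) = (0.9415 − 0.829) · e^(−0.0585·4/12)
= 0.1125 × 0.980689 = 0.110
Short position value = −(long value) = -$0.110

-$0.110 per pound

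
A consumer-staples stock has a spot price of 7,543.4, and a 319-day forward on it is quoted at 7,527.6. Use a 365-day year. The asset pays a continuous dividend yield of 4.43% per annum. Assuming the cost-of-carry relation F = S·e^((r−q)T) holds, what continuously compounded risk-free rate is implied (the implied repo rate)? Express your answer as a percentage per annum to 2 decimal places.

4.19%

From F = S·e^((r−q)T): (r − q) = ln(F/S)/T
ln(7527.6/7543.4) = ln(0.997905) = -0.002097
(r − q) = -0.002097 / (319/365) = -0.002399
r = ln(F/S)/T + q = -0.002399 + 0.0443 = 0.041901
r = 4.19%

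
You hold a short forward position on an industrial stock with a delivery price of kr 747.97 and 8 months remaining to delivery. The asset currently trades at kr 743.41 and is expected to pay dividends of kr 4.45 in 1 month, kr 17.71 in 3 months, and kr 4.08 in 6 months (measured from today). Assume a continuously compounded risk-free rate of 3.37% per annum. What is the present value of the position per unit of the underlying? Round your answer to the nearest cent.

PV(remaining dividends) I = 4.45·e^(−0.0337·1/12) + 17.71·e^(−0.0337·3/12) + 4.08·e^(−0.0337·6/12) = 26.0108
Current forward F = (S − I)·e^(rT) = (743.41 − 26.0108)·e^(0.0337·8/12) = 717.3992 × 1.022721 = 733.6992
Value (long) = (F − K)·e^(−rT) = (733.6992 − 747.97) × 0.977784 = -13.9538
Short position value = −(long value) = kr 13.95

kr 13.95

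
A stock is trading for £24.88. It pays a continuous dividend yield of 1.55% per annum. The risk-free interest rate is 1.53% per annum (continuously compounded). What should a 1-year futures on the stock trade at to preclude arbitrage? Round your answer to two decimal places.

£24.88

F = S·e^((r − q)T) = 24.88 · e^((0.0153 − 0.0155) × 1)
= 24.88 · e^-0.000200 = 24.88 × 0.999800
F = £24.88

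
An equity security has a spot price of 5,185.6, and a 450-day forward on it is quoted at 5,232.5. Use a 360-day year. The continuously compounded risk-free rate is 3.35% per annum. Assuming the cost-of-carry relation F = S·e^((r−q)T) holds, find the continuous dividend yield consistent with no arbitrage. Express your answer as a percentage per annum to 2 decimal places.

From F = S·e^((r−q)T): (r − q) = ln(F/S)/T
ln(5232.5/5185.6) = ln(1.009044) = 0.009003
(r − q) = 0.009003 / (450/360) = 0.007202
q = r − ln(F/S)/T = 0.0335 − 0.007202 = 0.026298
q = 2.63%

2.63%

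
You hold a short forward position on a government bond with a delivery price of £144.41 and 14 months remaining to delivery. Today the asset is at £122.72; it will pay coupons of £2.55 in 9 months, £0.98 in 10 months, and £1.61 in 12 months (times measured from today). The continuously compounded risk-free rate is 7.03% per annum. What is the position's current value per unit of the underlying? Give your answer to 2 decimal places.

PV(remaining coupons) I = 2.55·e^(−0.0703·9/12) + 0.98·e^(−0.0703·10/12) + 1.61·e^(−0.0703·12/12) = 4.8440
Current forward F = (S − I)·e^(rT) = (122.72 − 4.8440)·e^(0.0703·14/12) = 117.8760 × 1.085474 = 127.9513
Value (long) = (F − K)·e^(−rT) = (127.9513 − 144.41) × 0.921257 = -15.1627
Short position value = −(long value) = £15.16

£15.16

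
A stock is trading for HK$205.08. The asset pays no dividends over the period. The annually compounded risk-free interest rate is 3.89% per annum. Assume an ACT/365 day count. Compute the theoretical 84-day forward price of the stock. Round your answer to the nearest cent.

HK$206.89

F = S · (1+r)^T
= 205.08 × 1.008821
F = HK$206.89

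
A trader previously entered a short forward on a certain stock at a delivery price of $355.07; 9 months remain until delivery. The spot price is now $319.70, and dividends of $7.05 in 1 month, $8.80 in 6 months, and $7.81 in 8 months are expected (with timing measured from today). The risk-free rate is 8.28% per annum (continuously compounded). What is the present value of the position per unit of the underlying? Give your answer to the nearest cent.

$36.83

PV(remaining dividends) I = 7.05·e^(−0.0828·1/12) + 8.80·e^(−0.0828·6/12) + 7.81·e^(−0.0828·8/12) = 22.8352
Current forward F = (S − I)·e^(rT) = (319.70 − 22.8352)·e^(0.0828·9/12) = 296.8648 × 1.064069 = 315.8846
Value (long) = (F − K)·e^(−rT) = (315.8846 − 355.07) × 0.939789 = -36.8260
Short position value = −(long value) = $36.83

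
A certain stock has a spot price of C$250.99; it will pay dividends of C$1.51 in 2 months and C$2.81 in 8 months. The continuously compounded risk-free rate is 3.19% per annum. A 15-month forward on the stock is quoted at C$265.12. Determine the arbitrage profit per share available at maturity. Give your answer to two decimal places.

PV(dividends) I = 1.51·e^(−0.0319·2/12) + 2.81·e^(−0.0319·8/12) = 4.2529
Fair forward F* = (S − I)·e^(rT) = (250.99 − 4.2529)·e^0.039875 = 246.7371 × 1.040681 = 256.7746
Market C$265.12 > fair 256.7746: forward overpriced → cash-and-carry (borrow at r, buy the stock and collect the dividends, short the forward).
Profit at T = |F_mkt − F*| = |265.12 − 256.7746| = C$8.35 per share

C$8.35 per share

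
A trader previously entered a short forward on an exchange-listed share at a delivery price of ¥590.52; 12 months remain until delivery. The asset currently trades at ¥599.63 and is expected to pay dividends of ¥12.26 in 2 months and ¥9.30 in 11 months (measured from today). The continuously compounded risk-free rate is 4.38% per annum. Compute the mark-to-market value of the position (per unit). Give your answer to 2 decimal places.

-¥13.31

PV(remaining dividends) I = 12.26·e^(−0.0438·2/12) + 9.30·e^(−0.0438·11/12) = 21.1048
Current forward F = (S − I)·e^(rT) = (599.63 − 21.1048)·e^(0.0438·12/12) = 578.5252 × 1.044773 = 604.4275
Value (long) = (F − K)·e^(−rT) = (604.4275 − 590.52) × 0.957145 = 13.3115
Short position value = −(long value) = -¥13.31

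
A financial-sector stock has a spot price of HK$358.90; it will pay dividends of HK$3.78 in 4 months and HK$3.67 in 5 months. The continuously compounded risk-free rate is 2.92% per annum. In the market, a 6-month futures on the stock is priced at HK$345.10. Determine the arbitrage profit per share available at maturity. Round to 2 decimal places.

HK$11.60 per share

PV(dividends) I = 3.78·e^(−0.0292·4/12) + 3.67·e^(−0.0292·5/12) = 7.3690
Fair futures F* = (S − I)·e^(rT) = (358.90 − 7.3690)·e^0.014600 = 351.5310 × 1.014707 = 356.7010
Market HK$345.10 < fair 356.7010: forward underpriced → reverse cash-and-carry (short the stock, invest proceeds at r, pay the dividends, go long the forward).
Profit at T = |F_mkt − F*| = |345.10 − 356.7010| = HK$11.60 per share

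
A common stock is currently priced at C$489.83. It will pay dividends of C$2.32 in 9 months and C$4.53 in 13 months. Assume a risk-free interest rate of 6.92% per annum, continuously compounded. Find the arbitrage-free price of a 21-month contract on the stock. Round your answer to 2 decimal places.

C$545.66

PV(dividends) I = 2.32·e^(−0.0692·9/12) + 4.53·e^(−0.0692·13/12)
I = 2.2027 + 4.2028 = 6.4055
F = (S − I)·e^(rT) = (489.83 − 6.4055) · e^(0.0692·21/12)
= 483.4245 · e^0.121100 = 483.4245 × 1.128738 = C$545.66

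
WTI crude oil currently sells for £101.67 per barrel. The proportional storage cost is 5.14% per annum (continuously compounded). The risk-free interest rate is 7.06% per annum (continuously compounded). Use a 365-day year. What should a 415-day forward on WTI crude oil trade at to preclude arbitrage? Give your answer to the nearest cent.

£116.80 per barrel

Net carry = r + u − y = 0.0706 + 0.0514 − 0.0000 = 0.1220
F = S·e^((r+u−y)T) = 101.67 · e^(0.1220 × 415/365) = 101.67 · e^0.138712
= 101.67 × 1.148793 = £116.80 per barrel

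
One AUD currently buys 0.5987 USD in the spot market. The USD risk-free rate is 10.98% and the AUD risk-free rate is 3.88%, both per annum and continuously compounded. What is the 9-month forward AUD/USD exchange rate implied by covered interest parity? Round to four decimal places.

0.6314

F = S·e^((r_USD − r_AUD)T) = 0.5987 · e^((0.1098 − 0.0388) × 9/12)
= 0.5987 · e^0.053250 = 0.5987 × 1.054693
F = 0.6314 USD per AUD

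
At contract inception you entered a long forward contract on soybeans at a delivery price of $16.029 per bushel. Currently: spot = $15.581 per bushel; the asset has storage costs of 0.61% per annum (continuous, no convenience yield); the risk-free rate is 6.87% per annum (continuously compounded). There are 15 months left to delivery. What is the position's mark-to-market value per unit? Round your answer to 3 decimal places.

$0.990 per bushel

Current fair forward for the remaining 15 months: F = S·e^((r + u)·T), (r + u) = 0.0687 + 0.0061 = 0.0748
F = 15.581 · e^(0.0748 × 15/12) = 15.581 × 1.098011 = 17.1081
Value of long forward = (F − K)·e^(−rT) = (17.1081 − 16.029) · e^(−0.0687·15/12)
= 1.0791 × 0.917709 = 0.990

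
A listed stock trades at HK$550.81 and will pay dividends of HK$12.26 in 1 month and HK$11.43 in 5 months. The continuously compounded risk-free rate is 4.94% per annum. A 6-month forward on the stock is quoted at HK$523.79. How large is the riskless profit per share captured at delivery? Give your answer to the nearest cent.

HK$16.80 per share

PV(dividends) I = 12.26·e^(−0.0494·1/12) + 11.43·e^(−0.0494·5/12) = 23.4068
Fair forward F* = (S − I)·e^(rT) = (550.81 − 23.4068)·e^0.024700 = 527.4032 × 1.025008 = 540.5925
Market HK$523.79 < fair 540.5925: forward underpriced → reverse cash-and-carry (short the stock, invest proceeds at r, pay the dividends, go long the forward).
Profit at T = |F_mkt − F*| = |523.79 − 540.5925| = HK$16.80 per share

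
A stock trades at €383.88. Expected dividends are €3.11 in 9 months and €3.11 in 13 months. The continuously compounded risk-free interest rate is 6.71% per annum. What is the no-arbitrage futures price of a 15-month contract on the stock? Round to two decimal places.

PV(dividends) I = 3.11·e^(−0.0671·9/12) + 3.11·e^(−0.0671·13/12)
I = 2.9574 + 2.8920 = 5.8494
F = (S − I)·e^(rT) = (383.88 − 5.8494) · e^(0.0671·15/12)
= 378.0306 · e^0.083875 = 378.0306 × 1.087493 = €411.11

€411.11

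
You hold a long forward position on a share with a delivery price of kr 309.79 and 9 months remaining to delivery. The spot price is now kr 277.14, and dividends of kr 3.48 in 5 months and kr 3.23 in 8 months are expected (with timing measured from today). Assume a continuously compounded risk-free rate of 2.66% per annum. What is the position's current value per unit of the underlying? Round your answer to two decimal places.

PV(remaining dividends) I = 3.48·e^(−0.0266·5/12) + 3.23·e^(−0.0266·8/12) = 6.6149
Current forward F = (S − I)·e^(rT) = (277.14 − 6.6149)·e^(0.0266·9/12) = 270.5251 × 1.020150 = 275.9762
Value (long) = (F − K)·e^(−rT) = (275.9762 − 309.79) × 0.980248 = -33.1459
Value = -kr 33.15

-kr 33.15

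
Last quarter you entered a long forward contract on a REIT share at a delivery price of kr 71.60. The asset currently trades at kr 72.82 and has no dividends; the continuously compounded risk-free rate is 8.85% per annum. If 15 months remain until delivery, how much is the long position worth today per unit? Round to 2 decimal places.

kr 8.72

Current fair forward for the remaining 15 months: F = S·e^(r·T), r = 0.0885
F = 72.82 · e^(0.0885 × 15/12) = 72.82 × 1.116976 = 81.3382
Value of long forward = (F − K)·e^(−rT) = (81.3382 − 71.60) · e^(−0.0885·15/12)
= 9.7382 × 0.895274 = 8.72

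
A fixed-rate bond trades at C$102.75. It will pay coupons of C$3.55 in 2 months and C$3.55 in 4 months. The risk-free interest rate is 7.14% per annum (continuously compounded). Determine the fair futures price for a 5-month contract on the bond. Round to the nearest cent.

C$98.67

PV(coupons) I = 3.55·e^(−0.0714·2/12) + 3.55·e^(−0.0714·4/12)
I = 3.5080 + 3.4665 = 6.9745
F = (S − I)·e^(rT) = (102.75 − 6.9745) · e^(0.0714·5/12)
= 95.7755 · e^0.029750 = 95.7755 × 1.030197 = C$98.67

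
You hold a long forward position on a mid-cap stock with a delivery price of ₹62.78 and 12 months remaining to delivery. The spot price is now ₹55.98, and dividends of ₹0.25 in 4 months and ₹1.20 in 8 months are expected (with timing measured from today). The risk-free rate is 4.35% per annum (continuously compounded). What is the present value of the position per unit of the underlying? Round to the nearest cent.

PV(remaining dividends) I = 0.25·e^(−0.0435·4/12) + 1.20·e^(−0.0435·8/12) = 1.4121
Current forward F = (S − I)·e^(rT) = (55.98 − 1.4121)·e^(0.0435·12/12) = 54.5679 × 1.044460 = 56.9940
Value (long) = (F − K)·e^(−rT) = (56.9940 − 62.78) × 0.957433 = -5.5397
Value = -₹5.54

-₹5.54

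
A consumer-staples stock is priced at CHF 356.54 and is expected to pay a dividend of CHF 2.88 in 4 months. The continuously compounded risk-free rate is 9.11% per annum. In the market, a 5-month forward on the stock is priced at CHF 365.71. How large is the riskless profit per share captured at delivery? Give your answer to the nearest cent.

PV(dividends) I = 2.88·e^(−0.0911·4/12) = 2.7939
Fair forward F* = (S − I)·e^(rT) = (356.54 − 2.7939)·e^0.037958 = 353.7461 × 1.038688 = 367.4318
Market CHF 365.71 < fair 367.4318: forward underpriced → reverse cash-and-carry (short the stock, invest proceeds at r, pay the dividends, go long the forward).
Profit at T = |F_mkt − F*| = |365.71 − 367.4318| = CHF 1.72 per share

CHF 1.72 per share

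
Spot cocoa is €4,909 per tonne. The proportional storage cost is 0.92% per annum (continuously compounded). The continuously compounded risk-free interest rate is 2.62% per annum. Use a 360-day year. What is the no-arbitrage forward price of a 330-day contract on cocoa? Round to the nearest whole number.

€5,071 per tonne

Net carry = r + u − y = 0.0262 + 0.0092 − 0.0000 = 0.0354
F = S·e^((r+u−y)T) = 4909 · e^(0.0354 × 330/360) = 4909 · e^0.032450
= 4909 × 1.032982 = €5,071 per tonne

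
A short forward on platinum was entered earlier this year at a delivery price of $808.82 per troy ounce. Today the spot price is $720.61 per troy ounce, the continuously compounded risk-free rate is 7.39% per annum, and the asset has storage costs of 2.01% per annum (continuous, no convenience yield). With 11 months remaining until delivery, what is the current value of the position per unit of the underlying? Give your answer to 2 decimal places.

$21.83 per troy ounce

Current fair forward for the remaining 11 months: F = S·e^((r + u)·T), (r + u) = 0.0739 + 0.0201 = 0.0940
F = 720.61 · e^(0.0940 × 11/12) = 720.61 × 1.089988 = 785.4563
Value of long forward = (F − K)·e^(−rT) = (785.4563 − 808.82) · e^(−0.0739·11/12)
= -23.3637 × 0.934502 = -21.83
Short position value = −(long value) = $21.83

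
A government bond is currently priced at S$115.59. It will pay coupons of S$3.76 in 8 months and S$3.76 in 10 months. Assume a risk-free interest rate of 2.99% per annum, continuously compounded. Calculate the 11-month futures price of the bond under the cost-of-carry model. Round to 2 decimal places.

S$111.24

PV(coupons) I = 3.76·e^(−0.0299·8/12) + 3.76·e^(−0.0299·10/12)
I = 3.6858 + 3.6675 = 7.3533
F = (S − I)·e^(rT) = (115.59 − 7.3533) · e^(0.0299·11/12)
= 108.2367 · e^0.027408 = 108.2367 × 1.027787 = S$111.24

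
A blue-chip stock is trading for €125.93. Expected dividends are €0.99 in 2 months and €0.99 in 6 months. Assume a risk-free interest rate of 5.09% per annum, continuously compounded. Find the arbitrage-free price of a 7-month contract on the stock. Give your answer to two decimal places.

PV(dividends) I = 0.99·e^(−0.0509·2/12) + 0.99·e^(−0.0509·6/12)
I = 0.9816 + 0.9651 = 1.9467
F = (S − I)·e^(rT) = (125.93 − 1.9467) · e^(0.0509·7/12)
= 123.9833 · e^0.029692 = 123.9833 × 1.030137 = €127.72

€127.72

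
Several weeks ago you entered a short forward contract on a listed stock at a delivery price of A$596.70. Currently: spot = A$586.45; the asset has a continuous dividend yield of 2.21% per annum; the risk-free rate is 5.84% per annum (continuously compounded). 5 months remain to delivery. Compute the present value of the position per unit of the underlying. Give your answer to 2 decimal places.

Current fair forward for the remaining 5 months: F = S·e^((r − q)·T), (r − q) = 0.0584 − 0.0221 = 0.0363
F = 586.45 · e^(0.0363 × 5/12) = 586.45 × 1.015240 = 595.3875
Value of long forward = (F − K)·e^(−rT) = (595.3875 − 596.70) · e^(−0.0584·5/12)
= -1.3125 × 0.975960 = -1.28
Short position value = −(long value) = A$1.28

A$1.28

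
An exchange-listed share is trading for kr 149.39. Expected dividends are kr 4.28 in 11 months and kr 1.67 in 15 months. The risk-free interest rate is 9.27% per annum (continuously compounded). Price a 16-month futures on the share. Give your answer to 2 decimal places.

kr 162.91

PV(dividends) I = 4.28·e^(−0.0927·11/12) + 1.67·e^(−0.0927·15/12)
I = 3.9313 + 1.4873 = 5.4186
F = (S − I)·e^(rT) = (149.39 − 5.4186) · e^(0.0927·16/12)
= 143.9714 · e^0.123600 = 143.9714 × 1.131563 = kr 162.91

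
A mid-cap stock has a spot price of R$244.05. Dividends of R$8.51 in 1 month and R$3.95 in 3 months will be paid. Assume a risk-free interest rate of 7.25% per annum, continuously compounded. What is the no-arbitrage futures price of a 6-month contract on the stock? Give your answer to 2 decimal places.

R$240.27

PV(dividends) I = 8.51·e^(−0.0725·1/12) + 3.95·e^(−0.0725·3/12)
I = 8.4587 + 3.8791 = 12.3378
F = (S − I)·e^(rT) = (244.05 − 12.3378) · e^(0.0725·6/12)
= 231.7122 · e^0.036250 = 231.7122 × 1.036915 = R$240.27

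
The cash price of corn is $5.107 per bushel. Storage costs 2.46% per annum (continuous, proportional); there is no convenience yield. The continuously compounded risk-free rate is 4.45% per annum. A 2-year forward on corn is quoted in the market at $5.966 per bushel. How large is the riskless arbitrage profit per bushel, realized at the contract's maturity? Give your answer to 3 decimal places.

Fair forward: F* = S·e^(carry·T), with carry = (r + u) = 0.0445 + 0.0246 = 0.0691
F* = 5.107 · e^(0.0691 × 2) = 5.107 · e^0.138200 = 5.107 × 1.148205 = $5.8639
Market $5.966 > fair $5.8639: forward overpriced → cash-and-carry (buy spot, short the forward).
At maturity, profit = |F_mkt − F*| = |5.966 − 5.8639| = $0.102 per bushel

$0.102 per bushel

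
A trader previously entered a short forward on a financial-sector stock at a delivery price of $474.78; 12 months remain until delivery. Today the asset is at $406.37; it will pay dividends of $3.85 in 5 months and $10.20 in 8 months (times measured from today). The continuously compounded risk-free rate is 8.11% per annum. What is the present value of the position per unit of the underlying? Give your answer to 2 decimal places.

$44.81

PV(remaining dividends) I = 3.85·e^(−0.0811·5/12) + 10.20·e^(−0.0811·8/12) = 13.3852
Current forward F = (S − I)·e^(rT) = (406.37 − 13.3852)·e^(0.0811·12/12) = 392.9848 × 1.084479 = 426.1838
Value (long) = (F − K)·e^(−rT) = (426.1838 − 474.78) × 0.922101 = -44.8106
Short position value = −(long value) = $44.81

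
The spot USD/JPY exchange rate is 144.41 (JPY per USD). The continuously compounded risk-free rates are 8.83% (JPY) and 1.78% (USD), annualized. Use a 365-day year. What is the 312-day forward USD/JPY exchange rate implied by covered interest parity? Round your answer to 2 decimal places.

153.38

F = S·e^((r_JPY − r_USD)T) = 144.41 · e^((0.0883 − 0.0178) × 312/365)
= 144.41 · e^0.060263 = 144.41 × 1.062116
F = 153.38 JPY per USD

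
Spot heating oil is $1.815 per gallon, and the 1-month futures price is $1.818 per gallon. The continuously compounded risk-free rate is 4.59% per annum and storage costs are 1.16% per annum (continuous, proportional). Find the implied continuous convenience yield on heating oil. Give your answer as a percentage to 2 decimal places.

F = S·e^((r+u−y)T) ⇒ (r+u−y) = ln(F/S)/T
ln(1.818/1.815) = 0.001652; /T ⇒ 0.019824
y = r + u − ln(F/S)/T = 0.0459 + 0.0116 − 0.019824 = 0.037676
y = 3.77%

3.77%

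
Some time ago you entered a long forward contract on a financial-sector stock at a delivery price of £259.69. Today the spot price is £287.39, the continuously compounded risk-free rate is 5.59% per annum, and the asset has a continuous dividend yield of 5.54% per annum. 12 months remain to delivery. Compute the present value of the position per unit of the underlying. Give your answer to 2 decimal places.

£26.33

Current fair forward for the remaining 12 months: F = S·e^((r − q)·T), (r − q) = 0.0559 − 0.0554 = 0.0005
F = 287.39 · e^(0.0005 × 12/12) = 287.39 × 1.000500 = 287.5337
Value of long forward = (F − K)·e^(−rT) = (287.5337 − 259.69) · e^(−0.0559·12/12)
= 27.8437 × 0.945634 = 26.33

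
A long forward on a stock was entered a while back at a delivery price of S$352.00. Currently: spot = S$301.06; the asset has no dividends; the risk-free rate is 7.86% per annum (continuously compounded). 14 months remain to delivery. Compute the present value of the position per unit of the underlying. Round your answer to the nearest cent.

-S$20.10

Current fair forward for the remaining 14 months: F = S·e^(r·T), r = 0.0786
F = 301.06 · e^(0.0786 × 14/12) = 301.06 × 1.096036 = 329.9726
Value of long forward = (F − K)·e^(−rT) = (329.9726 − 352.00) · e^(−0.0786·14/12)
= -22.0274 × 0.912379 = -20.10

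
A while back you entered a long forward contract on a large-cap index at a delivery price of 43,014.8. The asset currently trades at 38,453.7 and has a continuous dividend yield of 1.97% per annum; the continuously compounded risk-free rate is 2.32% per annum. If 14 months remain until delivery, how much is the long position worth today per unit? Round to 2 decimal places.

-4286.16

Current fair forward for the remaining 14 months: F = S·e^((r − q)·T), (r − q) = 0.0232 − 0.0197 = 0.0035
F = 38453.7 · e^(0.0035 × 14/12) = 38453.7 × 1.00409168 = 38611.0402
Value of long forward = (F − K)·e^(−rT) = (38611.0402 − 43014.8) · e^(−0.0232·14/12)
= -4403.7598 × 0.97329635 = -4286.16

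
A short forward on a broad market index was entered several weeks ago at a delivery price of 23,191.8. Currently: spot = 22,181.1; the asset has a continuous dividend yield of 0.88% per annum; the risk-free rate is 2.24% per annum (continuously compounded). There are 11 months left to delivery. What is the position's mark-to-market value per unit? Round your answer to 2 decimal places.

Current fair forward for the remaining 11 months: F = S·e^((r − q)·T), (r − q) = 0.0224 − 0.0088 = 0.0136
F = 22181.1 · e^(0.0136 × 11/12) = 22181.1 × 1.01254470 = 22459.3552
Value of long forward = (F − K)·e^(−rT) = (22459.3552 − 23191.8) · e^(−0.0224·11/12)
= -732.4448 × 0.97967604 = -717.56
Short position value = −(long value) = 717.56

717.56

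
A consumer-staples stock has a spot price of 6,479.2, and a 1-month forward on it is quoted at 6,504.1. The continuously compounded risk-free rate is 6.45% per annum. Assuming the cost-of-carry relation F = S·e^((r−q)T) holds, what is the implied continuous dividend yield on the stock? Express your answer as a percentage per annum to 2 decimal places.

1.85%

From F = S·e^((r−q)T): (r − q) = ln(F/S)/T
ln(6504.1/6479.2) = ln(1.003843) = 0.003836
(r − q) = 0.003836 / (1/12) = 0.046032
q = r − ln(F/S)/T = 0.0645 − 0.046032 = 0.018468
q = 1.85%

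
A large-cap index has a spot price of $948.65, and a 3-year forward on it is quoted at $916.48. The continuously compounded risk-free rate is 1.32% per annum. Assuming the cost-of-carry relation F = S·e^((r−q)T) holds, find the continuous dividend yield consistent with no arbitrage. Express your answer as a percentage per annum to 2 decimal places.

2.47%

From F = S·e^((r−q)T): (r − q) = ln(F/S)/T
ln(916.48/948.65) = ln(0.966089) = -0.034499
(r − q) = -0.034499 / (3) = -0.011500
q = r − ln(F/S)/T = 0.0132 + 0.011500 = 0.024700
q = 2.47%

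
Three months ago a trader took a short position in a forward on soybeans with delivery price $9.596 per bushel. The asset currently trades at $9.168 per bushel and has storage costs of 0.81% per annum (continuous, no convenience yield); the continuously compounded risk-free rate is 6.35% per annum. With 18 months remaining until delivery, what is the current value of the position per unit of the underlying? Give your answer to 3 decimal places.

Current fair forward for the remaining 18 months: F = S·e^((r + u)·T), (r + u) = 0.0635 + 0.0081 = 0.0716
F = 9.168 · e^(0.0716 × 18/12) = 9.168 × 1.113380 = 10.2075
Value of long forward = (F − K)·e^(−rT) = (10.2075 − 9.596) · e^(−0.0635·18/12)
= 0.6115 × 0.909146 = 0.556
Short position value = −(long value) = -$0.556

-$0.556 per bushel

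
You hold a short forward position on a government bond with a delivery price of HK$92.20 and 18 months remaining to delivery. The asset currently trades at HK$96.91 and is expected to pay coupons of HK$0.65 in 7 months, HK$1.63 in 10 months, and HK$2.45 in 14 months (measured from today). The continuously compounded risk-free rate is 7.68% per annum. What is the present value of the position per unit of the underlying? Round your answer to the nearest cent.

PV(remaining coupons) I = 0.65·e^(−0.0768·7/12) + 1.63·e^(−0.0768·10/12) + 2.45·e^(−0.0768·14/12) = 4.3905
Current forward F = (S − I)·e^(rT) = (96.91 − 4.3905)·e^(0.0768·18/12) = 92.5195 × 1.122098 = 103.8159
Value (long) = (F − K)·e^(−rT) = (103.8159 − 92.20) × 0.891188 = 10.3520
Short position value = −(long value) = -HK$10.35

-HK$10.35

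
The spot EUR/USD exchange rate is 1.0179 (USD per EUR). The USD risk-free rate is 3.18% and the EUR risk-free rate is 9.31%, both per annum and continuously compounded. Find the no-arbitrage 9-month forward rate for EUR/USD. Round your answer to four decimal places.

0.9722

F = S·e^((r_USD − r_EUR)T) = 1.0179 · e^((0.0318 − 0.0931) × 9/12)
= 1.0179 · e^-0.045975 = 1.0179 × 0.955066
F = 0.9722 USD per EUR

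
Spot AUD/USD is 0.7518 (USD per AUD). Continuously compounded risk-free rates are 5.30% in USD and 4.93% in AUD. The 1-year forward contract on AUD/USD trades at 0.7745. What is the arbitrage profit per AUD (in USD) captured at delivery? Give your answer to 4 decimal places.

0.0199 per AUD (in USD)

Fair forward: F* = S·e^(carry·T), with carry = (r_USD − r_AUD) = 0.0530 − 0.0493 = 0.0037
F* = 0.7518 · e^(0.0037 × 1) = 0.7518 · e^0.003700 = 0.7518 × 1.003707 = 0.7546
Market 0.7745 > fair 0.7546: forward overpriced → cash-and-carry (buy spot, short the forward).
At maturity, profit = |F_mkt − F*| = |0.7745 − 0.7546| = 0.0199 per AUD (in USD)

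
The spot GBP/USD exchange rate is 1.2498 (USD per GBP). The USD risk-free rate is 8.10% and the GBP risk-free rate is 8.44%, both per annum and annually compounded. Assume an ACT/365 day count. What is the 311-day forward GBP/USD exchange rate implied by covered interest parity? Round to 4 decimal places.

By covered interest parity, F = S · (1+r_USD)^T / (1+r_GBP)^T
= 1.2498 × 1.068615 / 1.071478 = 1.2498 × 0.997328
F = 1.2465 USD per GBP

1.2465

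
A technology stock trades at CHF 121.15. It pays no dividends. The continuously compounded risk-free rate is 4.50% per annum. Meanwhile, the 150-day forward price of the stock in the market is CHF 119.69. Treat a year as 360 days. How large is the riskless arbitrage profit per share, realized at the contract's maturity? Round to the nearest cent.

Fair forward: F* = S·e^(carry·T), with carry = r = 0.0450
F* = 121.15 · e^(0.0450 × 150/360) = 121.15 · e^0.018750 = 121.15 × 1.018927 = CHF 123.4430
Market CHF 119.69 < fair CHF 123.4430: forward underpriced → reverse cash-and-carry (short spot, go long the forward).
At maturity, profit = |F_mkt − F*| = |119.69 − 123.4430| = CHF 3.75 per share

CHF 3.75 per share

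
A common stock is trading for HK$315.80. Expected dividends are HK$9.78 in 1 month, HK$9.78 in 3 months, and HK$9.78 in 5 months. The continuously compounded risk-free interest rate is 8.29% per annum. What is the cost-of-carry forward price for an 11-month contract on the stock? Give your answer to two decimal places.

HK$309.72

PV(dividends) I = 9.78·e^(−0.0829·1/12) + 9.78·e^(−0.0829·3/12) + 9.78·e^(−0.0829·5/12)
I = 9.7127 + 9.5794 + 9.4480 = 28.7401
F = (S − I)·e^(rT) = (315.80 − 28.7401) · e^(0.0829·11/12)
= 287.0599 · e^0.075992 = 287.0599 × 1.078954 = HK$309.72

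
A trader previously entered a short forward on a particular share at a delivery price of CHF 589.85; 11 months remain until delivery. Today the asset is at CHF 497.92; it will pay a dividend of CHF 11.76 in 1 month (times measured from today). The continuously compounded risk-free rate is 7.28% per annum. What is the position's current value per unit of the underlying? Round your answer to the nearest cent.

PV(remaining dividends) I = 11.76·e^(−0.0728·1/12) = 11.6889
Current forward F = (S − I)·e^(rT) = (497.92 − 11.6889)·e^(0.0728·11/12) = 486.2311 × 1.069010 = 519.7859
Value (long) = (F − K)·e^(−rT) = (519.7859 − 589.85) × 0.935445 = -65.5411
Short position value = −(long value) = CHF 65.54

CHF 65.54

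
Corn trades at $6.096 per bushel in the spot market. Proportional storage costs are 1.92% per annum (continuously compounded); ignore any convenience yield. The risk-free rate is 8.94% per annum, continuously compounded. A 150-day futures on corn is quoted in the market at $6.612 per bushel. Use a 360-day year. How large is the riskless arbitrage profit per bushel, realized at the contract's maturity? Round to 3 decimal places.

Fair futures: F* = S·e^(carry·T), with carry = (r + u) = 0.0894 + 0.0192 = 0.1086
F* = 6.096 · e^(0.1086 × 150/360) = 6.096 · e^0.045250 = 6.096 × 1.046289 = $6.3782
Market $6.612 > fair $6.3782: forward overpriced → cash-and-carry (buy spot, short the forward).
At maturity, profit = |F_mkt − F*| = |6.612 − 6.3782| = $0.234 per bushel

$0.234 per bushel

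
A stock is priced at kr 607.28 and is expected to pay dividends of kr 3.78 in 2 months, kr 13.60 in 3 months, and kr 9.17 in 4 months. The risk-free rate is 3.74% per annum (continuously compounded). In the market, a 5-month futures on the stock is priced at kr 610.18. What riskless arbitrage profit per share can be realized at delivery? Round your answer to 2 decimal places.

kr 20.06 per share

PV(dividends) I = 3.78·e^(−0.0374·2/12) + 13.60·e^(−0.0374·3/12) + 9.17·e^(−0.0374·4/12) = 26.2863
Fair futures F* = (S − I)·e^(rT) = (607.28 − 26.2863)·e^0.015583 = 580.9937 × 1.015705 = 590.1182
Market kr 610.18 > fair 590.1182: forward overpriced → cash-and-carry (borrow at r, buy the stock and collect the dividends, short the forward).
Profit at T = |F_mkt − F*| = |610.18 − 590.1182| = kr 20.06 per share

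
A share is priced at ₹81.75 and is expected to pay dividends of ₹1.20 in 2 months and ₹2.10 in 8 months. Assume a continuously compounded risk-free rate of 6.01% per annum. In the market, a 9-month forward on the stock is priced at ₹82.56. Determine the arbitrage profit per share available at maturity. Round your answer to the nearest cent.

PV(dividends) I = 1.20·e^(−0.0601·2/12) + 2.10·e^(−0.0601·8/12) = 3.2056
Fair forward F* = (S − I)·e^(rT) = (81.75 − 3.2056)·e^0.045075 = 78.5444 × 1.046106 = 82.1658
Market ₹82.56 > fair 82.1658: forward overpriced → cash-and-carry (borrow at r, buy the stock and collect the dividends, short the forward).
Profit at T = |F_mkt − F*| = |82.56 − 82.1658| = ₹0.39 per share

₹0.39 per share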